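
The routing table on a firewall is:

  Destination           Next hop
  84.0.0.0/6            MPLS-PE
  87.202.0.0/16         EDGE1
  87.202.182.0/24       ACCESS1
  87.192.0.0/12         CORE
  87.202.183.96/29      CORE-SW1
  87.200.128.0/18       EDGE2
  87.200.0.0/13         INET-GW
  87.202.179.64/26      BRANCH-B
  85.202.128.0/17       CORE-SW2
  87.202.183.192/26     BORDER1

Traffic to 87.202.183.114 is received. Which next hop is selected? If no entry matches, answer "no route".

Routes whose prefix contains 87.202.183.114:
  84.0.0.0/6 (84.0.0.0 - 87.255.255.255) -> MPLS-PE
  87.192.0.0/12 (87.192.0.0 - 87.207.255.255) -> CORE
  87.200.0.0/13 (87.200.0.0 - 87.207.255.255) -> INET-GW
  87.202.0.0/16 (87.202.0.0 - 87.202.255.255) -> EDGE1
More-specific entries that do NOT match:
  87.202.183.96/29 (87.202.183.96 - 87.202.183.103) does not contain 87.202.183.114
  87.202.179.64/26 (87.202.179.64 - 87.202.179.127) does not contain 87.202.183.114
  87.202.183.192/26 (87.202.183.192 - 87.202.183.255) does not contain 87.202.183.114
  87.202.182.0/24 (87.202.182.0 - 87.202.182.255) does not contain 87.202.183.114
  87.200.128.0/18 (87.200.128.0 - 87.200.191.255) does not contain 87.202.183.114
  85.202.128.0/17 (85.202.128.0 - 85.202.255.255) does not contain 87.202.183.114
Longest matching prefix is /16 -> next hop EDGE1.

EDGE1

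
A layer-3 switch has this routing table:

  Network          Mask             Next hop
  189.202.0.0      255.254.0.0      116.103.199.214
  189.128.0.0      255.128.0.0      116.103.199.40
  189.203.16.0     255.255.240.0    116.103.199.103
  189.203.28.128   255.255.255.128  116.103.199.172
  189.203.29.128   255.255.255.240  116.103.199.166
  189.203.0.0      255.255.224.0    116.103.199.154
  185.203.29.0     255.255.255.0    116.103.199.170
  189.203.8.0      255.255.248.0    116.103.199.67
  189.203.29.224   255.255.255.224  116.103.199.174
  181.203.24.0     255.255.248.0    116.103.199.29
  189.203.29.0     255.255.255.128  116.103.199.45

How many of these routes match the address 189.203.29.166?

4

Prefixes containing 189.203.29.166:
  189.128.0.0/9 (189.128.0.0 - 189.255.255.255)
  189.202.0.0/15 (189.202.0.0 - 189.203.255.255)
  189.203.0.0/19 (189.203.0.0 - 189.203.31.255)
  189.203.16.0/20 (189.203.16.0 - 189.203.31.255)
Total matching entries: 4.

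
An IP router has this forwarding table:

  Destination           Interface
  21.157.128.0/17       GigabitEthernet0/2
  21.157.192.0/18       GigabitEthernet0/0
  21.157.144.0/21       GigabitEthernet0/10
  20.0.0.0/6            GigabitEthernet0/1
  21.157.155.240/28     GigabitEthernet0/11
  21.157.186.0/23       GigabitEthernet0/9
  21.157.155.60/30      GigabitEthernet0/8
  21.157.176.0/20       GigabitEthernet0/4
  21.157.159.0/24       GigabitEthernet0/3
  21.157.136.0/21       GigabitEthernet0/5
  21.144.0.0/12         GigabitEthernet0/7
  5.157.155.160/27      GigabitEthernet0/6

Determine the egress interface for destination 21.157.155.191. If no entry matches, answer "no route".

GigabitEthernet0/2

Routes whose prefix contains 21.157.155.191:
  20.0.0.0/6 (20.0.0.0 - 23.255.255.255) -> GigabitEthernet0/1
  21.144.0.0/12 (21.144.0.0 - 21.159.255.255) -> GigabitEthernet0/7
  21.157.128.0/17 (21.157.128.0 - 21.157.255.255) -> GigabitEthernet0/2
More-specific entries that do NOT match:
  21.157.155.60/30 (21.157.155.60 - 21.157.155.63) does not contain 21.157.155.191
  21.157.155.240/28 (21.157.155.240 - 21.157.155.255) does not contain 21.157.155.191
  5.157.155.160/27 (5.157.155.160 - 5.157.155.191) does not contain 21.157.155.191
  21.157.159.0/24 (21.157.159.0 - 21.157.159.255) does not contain 21.157.155.191
  21.157.186.0/23 (21.157.186.0 - 21.157.187.255) does not contain 21.157.155.191
  21.157.144.0/21 (21.157.144.0 - 21.157.151.255) does not contain 21.157.155.191
  21.157.136.0/21 (21.157.136.0 - 21.157.143.255) does not contain 21.157.155.191
  21.157.176.0/20 (21.157.176.0 - 21.157.191.255) does not contain 21.157.155.191
  21.157.192.0/18 (21.157.192.0 - 21.157.255.255) does not contain 21.157.155.191
Longest matching prefix is /17 -> interface GigabitEthernet0/2.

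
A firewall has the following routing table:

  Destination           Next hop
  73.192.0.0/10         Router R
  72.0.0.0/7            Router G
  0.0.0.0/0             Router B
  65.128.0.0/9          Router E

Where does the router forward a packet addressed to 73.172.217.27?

Router G

Routes whose prefix contains 73.172.217.27:
  0.0.0.0/0 (default, matches everything) -> Router B
  72.0.0.0/7 (72.0.0.0 - 73.255.255.255) -> Router G
More-specific entries that do NOT match:
  73.192.0.0/10 (73.192.0.0 - 73.255.255.255) does not contain 73.172.217.27
  65.128.0.0/9 (65.128.0.0 - 65.255.255.255) does not contain 73.172.217.27
Longest matching prefix is /7 -> next hop Router G.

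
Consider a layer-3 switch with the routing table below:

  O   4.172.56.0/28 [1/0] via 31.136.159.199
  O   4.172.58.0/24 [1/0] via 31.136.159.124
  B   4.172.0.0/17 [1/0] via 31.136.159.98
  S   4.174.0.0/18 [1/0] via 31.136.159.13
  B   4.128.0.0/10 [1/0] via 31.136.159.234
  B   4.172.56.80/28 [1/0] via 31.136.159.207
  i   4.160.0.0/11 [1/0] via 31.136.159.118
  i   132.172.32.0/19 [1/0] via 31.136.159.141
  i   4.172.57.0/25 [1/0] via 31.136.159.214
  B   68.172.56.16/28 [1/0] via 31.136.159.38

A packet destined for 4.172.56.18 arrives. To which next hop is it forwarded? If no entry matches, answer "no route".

Routes whose prefix contains 4.172.56.18:
  4.128.0.0/10 (4.128.0.0 - 4.191.255.255) -> 31.136.159.234
  4.160.0.0/11 (4.160.0.0 - 4.191.255.255) -> 31.136.159.118
  4.172.0.0/17 (4.172.0.0 - 4.172.127.255) -> 31.136.159.98
More-specific entries that do NOT match:
  4.172.56.0/28 (4.172.56.0 - 4.172.56.15) does not contain 4.172.56.18
  4.172.56.80/28 (4.172.56.80 - 4.172.56.95) does not contain 4.172.56.18
  68.172.56.16/28 (68.172.56.16 - 68.172.56.31) does not contain 4.172.56.18
  4.172.57.0/25 (4.172.57.0 - 4.172.57.127) does not contain 4.172.56.18
  4.172.58.0/24 (4.172.58.0 - 4.172.58.255) does not contain 4.172.56.18
  132.172.32.0/19 (132.172.32.0 - 132.172.63.255) does not contain 4.172.56.18
  4.174.0.0/18 (4.174.0.0 - 4.174.63.255) does not contain 4.172.56.18
Longest matching prefix is /17 -> next hop 31.136.159.98.

31.136.159.98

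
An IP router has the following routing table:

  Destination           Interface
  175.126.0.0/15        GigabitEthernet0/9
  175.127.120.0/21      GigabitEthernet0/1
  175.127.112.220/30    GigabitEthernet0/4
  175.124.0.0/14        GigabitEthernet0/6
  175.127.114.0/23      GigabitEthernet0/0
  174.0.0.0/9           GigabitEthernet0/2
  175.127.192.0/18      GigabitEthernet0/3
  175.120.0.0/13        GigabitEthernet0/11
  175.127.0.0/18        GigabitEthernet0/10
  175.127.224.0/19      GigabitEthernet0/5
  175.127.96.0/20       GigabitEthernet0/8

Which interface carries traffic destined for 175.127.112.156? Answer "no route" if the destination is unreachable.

Routes whose prefix contains 175.127.112.156:
  175.120.0.0/13 (175.120.0.0 - 175.127.255.255) -> GigabitEthernet0/11
  175.124.0.0/14 (175.124.0.0 - 175.127.255.255) -> GigabitEthernet0/6
  175.126.0.0/15 (175.126.0.0 - 175.127.255.255) -> GigabitEthernet0/9
More-specific entries that do NOT match:
  175.127.112.220/30 (175.127.112.220 - 175.127.112.223) does not contain 175.127.112.156
  175.127.114.0/23 (175.127.114.0 - 175.127.115.255) does not contain 175.127.112.156
  175.127.120.0/21 (175.127.120.0 - 175.127.127.255) does not contain 175.127.112.156
  175.127.96.0/20 (175.127.96.0 - 175.127.111.255) does not contain 175.127.112.156
  175.127.224.0/19 (175.127.224.0 - 175.127.255.255) does not contain 175.127.112.156
  175.127.192.0/18 (175.127.192.0 - 175.127.255.255) does not contain 175.127.112.156
  175.127.0.0/18 (175.127.0.0 - 175.127.63.255) does not contain 175.127.112.156
Longest matching prefix is /15 -> interface GigabitEthernet0/9.

GigabitEthernet0/9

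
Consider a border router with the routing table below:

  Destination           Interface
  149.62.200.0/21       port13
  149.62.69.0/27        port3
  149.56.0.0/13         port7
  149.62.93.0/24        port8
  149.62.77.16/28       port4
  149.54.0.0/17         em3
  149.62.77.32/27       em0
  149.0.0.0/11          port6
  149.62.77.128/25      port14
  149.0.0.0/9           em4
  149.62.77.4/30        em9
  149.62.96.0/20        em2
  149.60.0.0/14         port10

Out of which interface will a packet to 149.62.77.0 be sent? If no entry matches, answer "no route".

Routes whose prefix contains 149.62.77.0:
  149.0.0.0/9 (149.0.0.0 - 149.127.255.255) -> em4
  149.56.0.0/13 (149.56.0.0 - 149.63.255.255) -> port7
  149.60.0.0/14 (149.60.0.0 - 149.63.255.255) -> port10
More-specific entries that do NOT match:
  149.62.77.4/30 (149.62.77.4 - 149.62.77.7) does not contain 149.62.77.0
  149.62.77.16/28 (149.62.77.16 - 149.62.77.31) does not contain 149.62.77.0
  149.62.69.0/27 (149.62.69.0 - 149.62.69.31) does not contain 149.62.77.0
  149.62.77.32/27 (149.62.77.32 - 149.62.77.63) does not contain 149.62.77.0
  149.62.77.128/25 (149.62.77.128 - 149.62.77.255) does not contain 149.62.77.0
  149.62.93.0/24 (149.62.93.0 - 149.62.93.255) does not contain 149.62.77.0
  149.62.200.0/21 (149.62.200.0 - 149.62.207.255) does not contain 149.62.77.0
  149.62.96.0/20 (149.62.96.0 - 149.62.111.255) does not contain 149.62.77.0
  149.54.0.0/17 (149.54.0.0 - 149.54.127.255) does not contain 149.62.77.0
Longest matching prefix is /14 -> interface port10.

port10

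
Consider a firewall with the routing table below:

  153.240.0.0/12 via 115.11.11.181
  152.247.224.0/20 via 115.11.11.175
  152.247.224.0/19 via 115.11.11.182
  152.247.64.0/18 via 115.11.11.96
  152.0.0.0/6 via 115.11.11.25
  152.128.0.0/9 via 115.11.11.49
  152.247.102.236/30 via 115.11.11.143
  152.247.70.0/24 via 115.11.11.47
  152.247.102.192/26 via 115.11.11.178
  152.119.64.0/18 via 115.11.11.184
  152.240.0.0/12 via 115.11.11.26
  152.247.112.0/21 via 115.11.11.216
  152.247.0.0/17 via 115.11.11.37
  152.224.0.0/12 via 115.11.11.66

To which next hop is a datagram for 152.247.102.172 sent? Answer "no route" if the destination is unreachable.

115.11.11.96

Routes whose prefix contains 152.247.102.172:
  152.0.0.0/6 (152.0.0.0 - 155.255.255.255) -> 115.11.11.25
  152.128.0.0/9 (152.128.0.0 - 152.255.255.255) -> 115.11.11.49
  152.240.0.0/12 (152.240.0.0 - 152.255.255.255) -> 115.11.11.26
  152.247.0.0/17 (152.247.0.0 - 152.247.127.255) -> 115.11.11.37
  152.247.64.0/18 (152.247.64.0 - 152.247.127.255) -> 115.11.11.96
More-specific entries that do NOT match:
  152.247.102.236/30 (152.247.102.236 - 152.247.102.239) does not contain 152.247.102.172
  152.247.102.192/26 (152.247.102.192 - 152.247.102.255) does not contain 152.247.102.172
  152.247.70.0/24 (152.247.70.0 - 152.247.70.255) does not contain 152.247.102.172
  152.247.112.0/21 (152.247.112.0 - 152.247.119.255) does not contain 152.247.102.172
  152.247.224.0/20 (152.247.224.0 - 152.247.239.255) does not contain 152.247.102.172
  152.247.224.0/19 (152.247.224.0 - 152.247.255.255) does not contain 152.247.102.172
Longest matching prefix is /18 -> next hop 115.11.11.96.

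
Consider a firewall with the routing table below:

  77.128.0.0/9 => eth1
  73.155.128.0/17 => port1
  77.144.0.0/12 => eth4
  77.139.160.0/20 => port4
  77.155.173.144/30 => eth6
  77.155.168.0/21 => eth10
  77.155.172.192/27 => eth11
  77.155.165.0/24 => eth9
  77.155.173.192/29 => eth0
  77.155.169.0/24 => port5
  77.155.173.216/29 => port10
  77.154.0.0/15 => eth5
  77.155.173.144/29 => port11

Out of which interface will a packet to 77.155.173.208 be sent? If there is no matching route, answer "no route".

Routes whose prefix contains 77.155.173.208:
  77.128.0.0/9 (77.128.0.0 - 77.255.255.255) -> eth1
  77.144.0.0/12 (77.144.0.0 - 77.159.255.255) -> eth4
  77.154.0.0/15 (77.154.0.0 - 77.155.255.255) -> eth5
  77.155.168.0/21 (77.155.168.0 - 77.155.175.255) -> eth10
More-specific entries that do NOT match:
  77.155.173.144/30 (77.155.173.144 - 77.155.173.147) does not contain 77.155.173.208
  77.155.173.192/29 (77.155.173.192 - 77.155.173.199) does not contain 77.155.173.208
  77.155.173.216/29 (77.155.173.216 - 77.155.173.223) does not contain 77.155.173.208
  77.155.173.144/29 (77.155.173.144 - 77.155.173.151) does not contain 77.155.173.208
  77.155.172.192/27 (77.155.172.192 - 77.155.172.223) does not contain 77.155.173.208
  77.155.165.0/24 (77.155.165.0 - 77.155.165.255) does not contain 77.155.173.208
  77.155.169.0/24 (77.155.169.0 - 77.155.169.255) does not contain 77.155.173.208
Longest matching prefix is /21 -> interface eth10.

eth10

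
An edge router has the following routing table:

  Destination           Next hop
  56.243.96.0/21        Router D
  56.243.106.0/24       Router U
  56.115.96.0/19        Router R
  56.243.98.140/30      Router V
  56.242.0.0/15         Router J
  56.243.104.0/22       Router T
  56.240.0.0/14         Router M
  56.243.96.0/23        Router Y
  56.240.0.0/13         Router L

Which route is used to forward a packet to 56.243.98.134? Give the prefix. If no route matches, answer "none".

Entries matching 56.243.98.134:
  56.240.0.0/13 (56.240.0.0 - 56.247.255.255)
  56.240.0.0/14 (56.240.0.0 - 56.243.255.255)
  56.242.0.0/15 (56.242.0.0 - 56.243.255.255)
  56.243.96.0/21 (56.243.96.0 - 56.243.103.255)
Most specific is 56.243.96.0/21.

56.243.96.0/21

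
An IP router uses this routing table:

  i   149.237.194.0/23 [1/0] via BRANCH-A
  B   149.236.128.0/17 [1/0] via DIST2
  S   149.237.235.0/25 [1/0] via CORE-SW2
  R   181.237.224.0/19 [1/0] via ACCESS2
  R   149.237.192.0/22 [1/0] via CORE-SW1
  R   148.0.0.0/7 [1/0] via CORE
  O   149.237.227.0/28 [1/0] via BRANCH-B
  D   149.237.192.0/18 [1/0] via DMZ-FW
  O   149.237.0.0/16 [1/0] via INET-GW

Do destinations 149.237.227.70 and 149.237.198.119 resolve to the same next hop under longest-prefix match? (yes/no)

yes

149.237.227.70: longest match 149.237.192.0/18 -> DMZ-FW
149.237.198.119: longest match 149.237.192.0/18 -> DMZ-FW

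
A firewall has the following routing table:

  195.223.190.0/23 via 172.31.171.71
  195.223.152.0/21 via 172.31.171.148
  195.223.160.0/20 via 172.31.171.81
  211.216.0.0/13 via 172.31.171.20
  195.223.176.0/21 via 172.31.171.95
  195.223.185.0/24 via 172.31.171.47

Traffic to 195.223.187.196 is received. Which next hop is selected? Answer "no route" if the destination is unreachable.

No entry's prefix contains 195.223.187.196; there is no default route.

no route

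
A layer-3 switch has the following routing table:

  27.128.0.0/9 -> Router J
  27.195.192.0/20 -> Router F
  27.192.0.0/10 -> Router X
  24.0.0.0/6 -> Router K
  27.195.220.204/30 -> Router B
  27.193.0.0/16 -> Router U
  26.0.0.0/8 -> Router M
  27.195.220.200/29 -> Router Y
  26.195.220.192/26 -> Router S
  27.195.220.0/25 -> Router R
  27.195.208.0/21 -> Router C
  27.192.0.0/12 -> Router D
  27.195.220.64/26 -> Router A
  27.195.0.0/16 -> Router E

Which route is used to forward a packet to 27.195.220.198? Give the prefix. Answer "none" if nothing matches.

27.195.0.0/16

Entries matching 27.195.220.198:
  24.0.0.0/6 (24.0.0.0 - 27.255.255.255)
  27.128.0.0/9 (27.128.0.0 - 27.255.255.255)
  27.192.0.0/10 (27.192.0.0 - 27.255.255.255)
  27.192.0.0/12 (27.192.0.0 - 27.207.255.255)
  27.195.0.0/16 (27.195.0.0 - 27.195.255.255)
Most specific is 27.195.0.0/16.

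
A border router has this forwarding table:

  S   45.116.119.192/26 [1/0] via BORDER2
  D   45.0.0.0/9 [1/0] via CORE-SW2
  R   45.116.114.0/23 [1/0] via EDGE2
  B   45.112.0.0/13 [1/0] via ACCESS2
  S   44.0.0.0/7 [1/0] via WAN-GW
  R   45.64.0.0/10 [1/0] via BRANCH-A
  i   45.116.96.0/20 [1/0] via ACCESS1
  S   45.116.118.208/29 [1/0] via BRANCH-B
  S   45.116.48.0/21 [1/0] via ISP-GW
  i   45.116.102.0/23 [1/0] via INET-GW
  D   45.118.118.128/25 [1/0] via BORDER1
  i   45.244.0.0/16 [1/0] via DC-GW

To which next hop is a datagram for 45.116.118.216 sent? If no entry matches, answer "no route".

Routes whose prefix contains 45.116.118.216:
  44.0.0.0/7 (44.0.0.0 - 45.255.255.255) -> WAN-GW
  45.0.0.0/9 (45.0.0.0 - 45.127.255.255) -> CORE-SW2
  45.64.0.0/10 (45.64.0.0 - 45.127.255.255) -> BRANCH-A
  45.112.0.0/13 (45.112.0.0 - 45.119.255.255) -> ACCESS2
More-specific entries that do NOT match:
  45.116.118.208/29 (45.116.118.208 - 45.116.118.215) does not contain 45.116.118.216
  45.116.119.192/26 (45.116.119.192 - 45.116.119.255) does not contain 45.116.118.216
  45.118.118.128/25 (45.118.118.128 - 45.118.118.255) does not contain 45.116.118.216
  45.116.114.0/23 (45.116.114.0 - 45.116.115.255) does not contain 45.116.118.216
  45.116.102.0/23 (45.116.102.0 - 45.116.103.255) does not contain 45.116.118.216
  45.116.48.0/21 (45.116.48.0 - 45.116.55.255) does not contain 45.116.118.216
  45.116.96.0/20 (45.116.96.0 - 45.116.111.255) does not contain 45.116.118.216
  45.244.0.0/16 (45.244.0.0 - 45.244.255.255) does not contain 45.116.118.216
Longest matching prefix is /13 -> next hop ACCESS2.

ACCESS2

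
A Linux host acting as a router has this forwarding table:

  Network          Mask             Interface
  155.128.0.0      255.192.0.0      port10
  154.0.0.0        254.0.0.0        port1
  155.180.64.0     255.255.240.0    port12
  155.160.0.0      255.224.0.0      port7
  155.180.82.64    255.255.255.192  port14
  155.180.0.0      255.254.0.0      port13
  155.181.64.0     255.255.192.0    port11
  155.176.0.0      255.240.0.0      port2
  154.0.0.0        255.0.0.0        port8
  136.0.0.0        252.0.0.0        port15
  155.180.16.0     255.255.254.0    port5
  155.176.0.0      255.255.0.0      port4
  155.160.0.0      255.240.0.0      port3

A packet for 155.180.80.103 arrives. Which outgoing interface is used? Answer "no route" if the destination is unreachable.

Routes whose prefix contains 155.180.80.103:
  154.0.0.0/7 (154.0.0.0 - 155.255.255.255) -> port1
  155.128.0.0/10 (155.128.0.0 - 155.191.255.255) -> port10
  155.160.0.0/11 (155.160.0.0 - 155.191.255.255) -> port7
  155.176.0.0/12 (155.176.0.0 - 155.191.255.255) -> port2
  155.180.0.0/15 (155.180.0.0 - 155.181.255.255) -> port13
More-specific entries that do NOT match:
  155.180.82.64/26 (155.180.82.64 - 155.180.82.127) does not contain 155.180.80.103
  155.180.16.0/23 (155.180.16.0 - 155.180.17.255) does not contain 155.180.80.103
  155.180.64.0/20 (155.180.64.0 - 155.180.79.255) does not contain 155.180.80.103
  155.181.64.0/18 (155.181.64.0 - 155.181.127.255) does not contain 155.180.80.103
  155.176.0.0/16 (155.176.0.0 - 155.176.255.255) does not contain 155.180.80.103
Longest matching prefix is /15 -> interface port13.

port13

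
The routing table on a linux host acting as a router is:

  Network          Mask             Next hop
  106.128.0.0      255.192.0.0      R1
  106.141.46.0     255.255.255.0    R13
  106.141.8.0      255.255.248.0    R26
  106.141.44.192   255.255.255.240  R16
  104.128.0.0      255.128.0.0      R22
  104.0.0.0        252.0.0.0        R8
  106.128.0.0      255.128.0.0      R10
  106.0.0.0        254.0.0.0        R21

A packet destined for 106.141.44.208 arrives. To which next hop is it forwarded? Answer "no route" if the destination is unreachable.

R1

Routes whose prefix contains 106.141.44.208:
  104.0.0.0/6 (104.0.0.0 - 107.255.255.255) -> R8
  106.0.0.0/7 (106.0.0.0 - 107.255.255.255) -> R21
  106.128.0.0/9 (106.128.0.0 - 106.255.255.255) -> R10
  106.128.0.0/10 (106.128.0.0 - 106.191.255.255) -> R1
More-specific entries that do NOT match:
  106.141.44.192/28 (106.141.44.192 - 106.141.44.207) does not contain 106.141.44.208
  106.141.46.0/24 (106.141.46.0 - 106.141.46.255) does not contain 106.141.44.208
  106.141.8.0/21 (106.141.8.0 - 106.141.15.255) does not contain 106.141.44.208
Longest matching prefix is /10 -> next hop R1.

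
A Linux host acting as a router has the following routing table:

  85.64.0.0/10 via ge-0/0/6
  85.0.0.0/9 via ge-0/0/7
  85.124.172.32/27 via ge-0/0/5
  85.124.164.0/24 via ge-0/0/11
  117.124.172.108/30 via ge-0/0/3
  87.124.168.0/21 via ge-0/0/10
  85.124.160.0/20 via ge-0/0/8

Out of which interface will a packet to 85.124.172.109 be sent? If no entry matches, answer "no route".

Routes whose prefix contains 85.124.172.109:
  85.0.0.0/9 (85.0.0.0 - 85.127.255.255) -> ge-0/0/7
  85.64.0.0/10 (85.64.0.0 - 85.127.255.255) -> ge-0/0/6
  85.124.160.0/20 (85.124.160.0 - 85.124.175.255) -> ge-0/0/8
More-specific entries that do NOT match:
  117.124.172.108/30 (117.124.172.108 - 117.124.172.111) does not contain 85.124.172.109
  85.124.172.32/27 (85.124.172.32 - 85.124.172.63) does not contain 85.124.172.109
  85.124.164.0/24 (85.124.164.0 - 85.124.164.255) does not contain 85.124.172.109
  87.124.168.0/21 (87.124.168.0 - 87.124.175.255) does not contain 85.124.172.109
Longest matching prefix is /20 -> interface ge-0/0/8.

ge-0/0/8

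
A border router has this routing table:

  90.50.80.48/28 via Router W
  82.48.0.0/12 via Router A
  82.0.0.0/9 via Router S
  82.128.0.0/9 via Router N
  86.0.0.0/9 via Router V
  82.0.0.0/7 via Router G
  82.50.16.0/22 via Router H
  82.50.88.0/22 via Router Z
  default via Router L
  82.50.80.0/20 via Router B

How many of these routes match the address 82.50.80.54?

5

Prefixes containing 82.50.80.54:
  0.0.0.0/0 (default, matches everything)
  82.0.0.0/7 (82.0.0.0 - 83.255.255.255)
  82.0.0.0/9 (82.0.0.0 - 82.127.255.255)
  82.48.0.0/12 (82.48.0.0 - 82.63.255.255)
  82.50.80.0/20 (82.50.80.0 - 82.50.95.255)
Total matching entries: 5.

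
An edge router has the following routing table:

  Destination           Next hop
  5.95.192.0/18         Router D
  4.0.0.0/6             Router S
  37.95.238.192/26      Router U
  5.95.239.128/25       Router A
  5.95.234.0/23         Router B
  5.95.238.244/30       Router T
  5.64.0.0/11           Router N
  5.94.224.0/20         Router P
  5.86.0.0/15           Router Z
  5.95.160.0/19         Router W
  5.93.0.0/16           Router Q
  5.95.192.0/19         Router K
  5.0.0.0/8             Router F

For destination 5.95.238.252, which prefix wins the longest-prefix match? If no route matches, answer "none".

Entries matching 5.95.238.252:
  4.0.0.0/6 (4.0.0.0 - 7.255.255.255)
  5.0.0.0/8 (5.0.0.0 - 5.255.255.255)
  5.64.0.0/11 (5.64.0.0 - 5.95.255.255)
  5.95.192.0/18 (5.95.192.0 - 5.95.255.255)
Most specific is 5.95.192.0/18.

5.95.192.0/18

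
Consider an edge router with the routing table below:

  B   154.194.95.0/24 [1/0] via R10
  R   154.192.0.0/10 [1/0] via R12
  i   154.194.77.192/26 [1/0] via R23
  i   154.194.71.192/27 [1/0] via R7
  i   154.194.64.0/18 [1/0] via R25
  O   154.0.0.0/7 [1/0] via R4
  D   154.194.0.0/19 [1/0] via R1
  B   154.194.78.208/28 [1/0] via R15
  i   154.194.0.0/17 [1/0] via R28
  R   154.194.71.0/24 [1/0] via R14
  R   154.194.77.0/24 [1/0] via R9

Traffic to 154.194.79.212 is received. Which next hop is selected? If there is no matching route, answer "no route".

Routes whose prefix contains 154.194.79.212:
  154.0.0.0/7 (154.0.0.0 - 155.255.255.255) -> R4
  154.192.0.0/10 (154.192.0.0 - 154.255.255.255) -> R12
  154.194.0.0/17 (154.194.0.0 - 154.194.127.255) -> R28
  154.194.64.0/18 (154.194.64.0 - 154.194.127.255) -> R25
More-specific entries that do NOT match:
  154.194.78.208/28 (154.194.78.208 - 154.194.78.223) does not contain 154.194.79.212
  154.194.71.192/27 (154.194.71.192 - 154.194.71.223) does not contain 154.194.79.212
  154.194.77.192/26 (154.194.77.192 - 154.194.77.255) does not contain 154.194.79.212
  154.194.95.0/24 (154.194.95.0 - 154.194.95.255) does not contain 154.194.79.212
  154.194.71.0/24 (154.194.71.0 - 154.194.71.255) does not contain 154.194.79.212
  154.194.77.0/24 (154.194.77.0 - 154.194.77.255) does not contain 154.194.79.212
  154.194.0.0/19 (154.194.0.0 - 154.194.31.255) does not contain 154.194.79.212
Longest matching prefix is /18 -> next hop R25.

R25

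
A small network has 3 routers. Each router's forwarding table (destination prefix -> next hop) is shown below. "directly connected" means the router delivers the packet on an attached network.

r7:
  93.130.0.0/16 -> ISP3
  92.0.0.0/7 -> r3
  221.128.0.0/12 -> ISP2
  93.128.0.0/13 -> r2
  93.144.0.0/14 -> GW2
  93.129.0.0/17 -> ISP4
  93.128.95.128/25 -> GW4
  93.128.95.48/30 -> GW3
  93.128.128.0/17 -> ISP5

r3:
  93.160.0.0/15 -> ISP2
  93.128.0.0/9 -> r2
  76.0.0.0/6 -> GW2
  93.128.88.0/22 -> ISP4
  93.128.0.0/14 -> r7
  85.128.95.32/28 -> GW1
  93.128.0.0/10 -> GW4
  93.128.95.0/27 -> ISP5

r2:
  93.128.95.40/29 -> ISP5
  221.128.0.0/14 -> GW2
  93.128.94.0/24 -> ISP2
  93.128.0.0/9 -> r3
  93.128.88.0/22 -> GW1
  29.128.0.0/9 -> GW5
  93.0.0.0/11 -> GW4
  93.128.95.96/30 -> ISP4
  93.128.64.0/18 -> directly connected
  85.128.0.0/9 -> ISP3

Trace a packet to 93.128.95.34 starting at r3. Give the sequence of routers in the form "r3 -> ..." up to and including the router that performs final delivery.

At r3: longest match for 93.128.95.34 is 93.128.0.0/14 -> r7
At r7: longest match for 93.128.95.34 is 93.128.0.0/13 -> r2
At r2: longest match for 93.128.95.34 is 93.128.64.0/18 -> directly connected

r3 -> r7 -> r2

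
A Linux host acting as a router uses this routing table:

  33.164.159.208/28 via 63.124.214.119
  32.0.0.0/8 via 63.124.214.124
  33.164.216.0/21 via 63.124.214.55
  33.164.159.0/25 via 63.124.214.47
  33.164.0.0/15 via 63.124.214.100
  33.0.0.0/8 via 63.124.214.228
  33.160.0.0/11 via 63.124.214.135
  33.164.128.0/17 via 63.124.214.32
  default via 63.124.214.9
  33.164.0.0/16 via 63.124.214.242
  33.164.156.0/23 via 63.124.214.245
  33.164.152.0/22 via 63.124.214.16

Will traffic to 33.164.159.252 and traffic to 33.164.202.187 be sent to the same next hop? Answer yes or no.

33.164.159.252: longest match 33.164.128.0/17 -> 63.124.214.32
33.164.202.187: longest match 33.164.128.0/17 -> 63.124.214.32

yes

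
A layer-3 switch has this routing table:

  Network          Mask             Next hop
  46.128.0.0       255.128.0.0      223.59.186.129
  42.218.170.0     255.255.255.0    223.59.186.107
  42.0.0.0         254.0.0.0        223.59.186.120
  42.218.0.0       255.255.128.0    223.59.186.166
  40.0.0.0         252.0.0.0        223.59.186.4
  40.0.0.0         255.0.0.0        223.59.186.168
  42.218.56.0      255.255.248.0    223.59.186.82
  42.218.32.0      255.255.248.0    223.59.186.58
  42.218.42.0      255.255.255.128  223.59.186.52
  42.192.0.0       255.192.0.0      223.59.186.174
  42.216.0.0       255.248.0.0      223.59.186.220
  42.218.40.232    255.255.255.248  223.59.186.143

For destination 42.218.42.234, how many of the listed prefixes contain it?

5

Prefixes containing 42.218.42.234:
  40.0.0.0/6 (40.0.0.0 - 43.255.255.255)
  42.0.0.0/7 (42.0.0.0 - 43.255.255.255)
  42.192.0.0/10 (42.192.0.0 - 42.255.255.255)
  42.216.0.0/13 (42.216.0.0 - 42.223.255.255)
  42.218.0.0/17 (42.218.0.0 - 42.218.127.255)
Total matching entries: 5.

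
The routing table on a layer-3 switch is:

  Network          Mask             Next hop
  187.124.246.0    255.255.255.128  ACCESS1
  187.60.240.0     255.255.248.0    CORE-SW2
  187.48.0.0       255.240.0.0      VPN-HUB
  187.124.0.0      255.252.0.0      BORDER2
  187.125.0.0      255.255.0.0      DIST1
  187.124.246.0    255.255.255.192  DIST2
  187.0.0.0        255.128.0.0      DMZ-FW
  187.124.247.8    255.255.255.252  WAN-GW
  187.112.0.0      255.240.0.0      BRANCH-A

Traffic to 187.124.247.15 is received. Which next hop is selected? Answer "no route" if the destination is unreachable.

BORDER2

Routes whose prefix contains 187.124.247.15:
  187.0.0.0/9 (187.0.0.0 - 187.127.255.255) -> DMZ-FW
  187.112.0.0/12 (187.112.0.0 - 187.127.255.255) -> BRANCH-A
  187.124.0.0/14 (187.124.0.0 - 187.127.255.255) -> BORDER2
More-specific entries that do NOT match:
  187.124.247.8/30 (187.124.247.8 - 187.124.247.11) does not contain 187.124.247.15
  187.124.246.0/26 (187.124.246.0 - 187.124.246.63) does not contain 187.124.247.15
  187.124.246.0/25 (187.124.246.0 - 187.124.246.127) does not contain 187.124.247.15
  187.60.240.0/21 (187.60.240.0 - 187.60.247.255) does not contain 187.124.247.15
  187.125.0.0/16 (187.125.0.0 - 187.125.255.255) does not contain 187.124.247.15
Longest matching prefix is /14 -> next hop BORDER2.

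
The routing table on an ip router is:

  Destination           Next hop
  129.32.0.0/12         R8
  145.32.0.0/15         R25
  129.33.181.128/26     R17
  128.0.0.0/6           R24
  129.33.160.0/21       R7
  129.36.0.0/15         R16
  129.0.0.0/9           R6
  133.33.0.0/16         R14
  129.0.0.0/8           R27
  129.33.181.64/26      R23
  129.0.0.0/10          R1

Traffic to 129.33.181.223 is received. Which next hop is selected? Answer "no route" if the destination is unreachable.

Routes whose prefix contains 129.33.181.223:
  128.0.0.0/6 (128.0.0.0 - 131.255.255.255) -> R24
  129.0.0.0/8 (129.0.0.0 - 129.255.255.255) -> R27
  129.0.0.0/9 (129.0.0.0 - 129.127.255.255) -> R6
  129.0.0.0/10 (129.0.0.0 - 129.63.255.255) -> R1
  129.32.0.0/12 (129.32.0.0 - 129.47.255.255) -> R8
More-specific entries that do NOT match:
  129.33.181.128/26 (129.33.181.128 - 129.33.181.191) does not contain 129.33.181.223
  129.33.181.64/26 (129.33.181.64 - 129.33.181.127) does not contain 129.33.181.223
  129.33.160.0/21 (129.33.160.0 - 129.33.167.255) does not contain 129.33.181.223
  133.33.0.0/16 (133.33.0.0 - 133.33.255.255) does not contain 129.33.181.223
  145.32.0.0/15 (145.32.0.0 - 145.33.255.255) does not contain 129.33.181.223
  129.36.0.0/15 (129.36.0.0 - 129.37.255.255) does not contain 129.33.181.223
Longest matching prefix is /12 -> next hop R8.

R8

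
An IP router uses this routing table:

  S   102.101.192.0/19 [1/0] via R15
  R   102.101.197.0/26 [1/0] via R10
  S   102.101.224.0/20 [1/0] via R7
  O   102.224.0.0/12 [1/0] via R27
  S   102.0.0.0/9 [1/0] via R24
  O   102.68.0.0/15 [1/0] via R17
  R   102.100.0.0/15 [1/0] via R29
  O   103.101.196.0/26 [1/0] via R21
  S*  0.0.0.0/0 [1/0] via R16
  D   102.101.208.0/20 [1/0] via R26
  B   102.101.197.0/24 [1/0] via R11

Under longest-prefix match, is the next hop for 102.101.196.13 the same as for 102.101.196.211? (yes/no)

yes

102.101.196.13: longest match 102.101.192.0/19 -> R15
102.101.196.211: longest match 102.101.192.0/19 -> R15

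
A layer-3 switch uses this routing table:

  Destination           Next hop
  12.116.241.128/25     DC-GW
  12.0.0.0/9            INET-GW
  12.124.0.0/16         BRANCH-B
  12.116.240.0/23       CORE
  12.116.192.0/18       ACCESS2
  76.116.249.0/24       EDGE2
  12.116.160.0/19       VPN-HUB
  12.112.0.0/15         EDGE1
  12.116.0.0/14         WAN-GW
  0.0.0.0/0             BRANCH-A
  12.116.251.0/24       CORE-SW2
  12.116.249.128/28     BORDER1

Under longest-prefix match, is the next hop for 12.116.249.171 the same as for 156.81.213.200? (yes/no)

no

12.116.249.171: longest match 12.116.192.0/18 -> ACCESS2
156.81.213.200: longest match 0.0.0.0/0 -> BRANCH-A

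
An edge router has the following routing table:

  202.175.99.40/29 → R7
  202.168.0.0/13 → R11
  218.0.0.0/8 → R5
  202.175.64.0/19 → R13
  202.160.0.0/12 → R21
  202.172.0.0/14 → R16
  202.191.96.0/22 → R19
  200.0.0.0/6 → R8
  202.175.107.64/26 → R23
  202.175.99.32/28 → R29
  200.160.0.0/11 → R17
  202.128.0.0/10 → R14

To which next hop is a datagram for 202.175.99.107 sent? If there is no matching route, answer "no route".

Routes whose prefix contains 202.175.99.107:
  200.0.0.0/6 (200.0.0.0 - 203.255.255.255) -> R8
  202.128.0.0/10 (202.128.0.0 - 202.191.255.255) -> R14
  202.160.0.0/12 (202.160.0.0 - 202.175.255.255) -> R21
  202.168.0.0/13 (202.168.0.0 - 202.175.255.255) -> R11
  202.172.0.0/14 (202.172.0.0 - 202.175.255.255) -> R16
More-specific entries that do NOT match:
  202.175.99.40/29 (202.175.99.40 - 202.175.99.47) does not contain 202.175.99.107
  202.175.99.32/28 (202.175.99.32 - 202.175.99.47) does not contain 202.175.99.107
  202.175.107.64/26 (202.175.107.64 - 202.175.107.127) does not contain 202.175.99.107
  202.191.96.0/22 (202.191.96.0 - 202.191.99.255) does not contain 202.175.99.107
  202.175.64.0/19 (202.175.64.0 - 202.175.95.255) does not contain 202.175.99.107
Longest matching prefix is /14 -> next hop R16.

R16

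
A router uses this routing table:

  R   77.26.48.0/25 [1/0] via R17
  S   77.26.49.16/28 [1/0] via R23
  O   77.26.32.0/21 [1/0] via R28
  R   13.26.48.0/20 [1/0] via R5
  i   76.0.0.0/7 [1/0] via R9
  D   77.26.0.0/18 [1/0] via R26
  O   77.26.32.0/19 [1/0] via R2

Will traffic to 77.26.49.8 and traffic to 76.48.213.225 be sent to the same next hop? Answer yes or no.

no

77.26.49.8: longest match 77.26.32.0/19 -> R2
76.48.213.225: longest match 76.0.0.0/7 -> R9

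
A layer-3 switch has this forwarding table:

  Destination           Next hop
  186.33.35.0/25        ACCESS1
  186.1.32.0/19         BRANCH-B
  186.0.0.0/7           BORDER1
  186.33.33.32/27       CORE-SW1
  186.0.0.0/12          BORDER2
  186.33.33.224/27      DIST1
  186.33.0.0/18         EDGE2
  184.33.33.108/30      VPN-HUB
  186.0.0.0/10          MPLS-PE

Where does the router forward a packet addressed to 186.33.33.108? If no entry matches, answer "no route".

EDGE2

Routes whose prefix contains 186.33.33.108:
  186.0.0.0/7 (186.0.0.0 - 187.255.255.255) -> BORDER1
  186.0.0.0/10 (186.0.0.0 - 186.63.255.255) -> MPLS-PE
  186.33.0.0/18 (186.33.0.0 - 186.33.63.255) -> EDGE2
More-specific entries that do NOT match:
  184.33.33.108/30 (184.33.33.108 - 184.33.33.111) does not contain 186.33.33.108
  186.33.33.32/27 (186.33.33.32 - 186.33.33.63) does not contain 186.33.33.108
  186.33.33.224/27 (186.33.33.224 - 186.33.33.255) does not contain 186.33.33.108
  186.33.35.0/25 (186.33.35.0 - 186.33.35.127) does not contain 186.33.33.108
  186.1.32.0/19 (186.1.32.0 - 186.1.63.255) does not contain 186.33.33.108
Longest matching prefix is /18 -> next hop EDGE2.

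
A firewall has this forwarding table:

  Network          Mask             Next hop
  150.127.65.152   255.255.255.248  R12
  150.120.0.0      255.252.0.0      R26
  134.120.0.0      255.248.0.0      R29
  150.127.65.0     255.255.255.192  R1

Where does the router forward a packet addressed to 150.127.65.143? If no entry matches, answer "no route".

no route

No entry's prefix contains 150.127.65.143; there is no default route.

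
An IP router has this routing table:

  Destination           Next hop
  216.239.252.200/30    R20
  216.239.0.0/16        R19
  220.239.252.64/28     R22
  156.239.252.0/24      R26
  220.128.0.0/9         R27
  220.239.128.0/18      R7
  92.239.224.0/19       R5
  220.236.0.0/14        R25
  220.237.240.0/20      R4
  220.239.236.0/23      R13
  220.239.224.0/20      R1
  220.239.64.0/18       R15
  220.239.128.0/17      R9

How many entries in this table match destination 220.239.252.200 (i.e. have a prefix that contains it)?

Prefixes containing 220.239.252.200:
  220.128.0.0/9 (220.128.0.0 - 220.255.255.255)
  220.236.0.0/14 (220.236.0.0 - 220.239.255.255)
  220.239.128.0/17 (220.239.128.0 - 220.239.255.255)
Total matching entries: 3.

3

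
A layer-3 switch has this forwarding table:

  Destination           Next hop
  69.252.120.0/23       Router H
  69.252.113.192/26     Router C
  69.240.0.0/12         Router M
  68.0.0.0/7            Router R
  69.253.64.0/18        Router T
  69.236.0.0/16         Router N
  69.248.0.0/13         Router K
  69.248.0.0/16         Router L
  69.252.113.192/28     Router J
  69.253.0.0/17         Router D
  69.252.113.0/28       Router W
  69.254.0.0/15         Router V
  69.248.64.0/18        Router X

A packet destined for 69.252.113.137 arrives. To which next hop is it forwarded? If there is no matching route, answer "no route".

Router K

Routes whose prefix contains 69.252.113.137:
  68.0.0.0/7 (68.0.0.0 - 69.255.255.255) -> Router R
  69.240.0.0/12 (69.240.0.0 - 69.255.255.255) -> Router M
  69.248.0.0/13 (69.248.0.0 - 69.255.255.255) -> Router K
More-specific entries that do NOT match:
  69.252.113.192/28 (69.252.113.192 - 69.252.113.207) does not contain 69.252.113.137
  69.252.113.0/28 (69.252.113.0 - 69.252.113.15) does not contain 69.252.113.137
  69.252.113.192/26 (69.252.113.192 - 69.252.113.255) does not contain 69.252.113.137
  69.252.120.0/23 (69.252.120.0 - 69.252.121.255) does not contain 69.252.113.137
  69.253.64.0/18 (69.253.64.0 - 69.253.127.255) does not contain 69.252.113.137
  69.248.64.0/18 (69.248.64.0 - 69.248.127.255) does not contain 69.252.113.137
  69.253.0.0/17 (69.253.0.0 - 69.253.127.255) does not contain 69.252.113.137
  69.236.0.0/16 (69.236.0.0 - 69.236.255.255) does not contain 69.252.113.137
  69.248.0.0/16 (69.248.0.0 - 69.248.255.255) does not contain 69.252.113.137
  69.254.0.0/15 (69.254.0.0 - 69.255.255.255) does not contain 69.252.113.137
Longest matching prefix is /13 -> next hop Router K.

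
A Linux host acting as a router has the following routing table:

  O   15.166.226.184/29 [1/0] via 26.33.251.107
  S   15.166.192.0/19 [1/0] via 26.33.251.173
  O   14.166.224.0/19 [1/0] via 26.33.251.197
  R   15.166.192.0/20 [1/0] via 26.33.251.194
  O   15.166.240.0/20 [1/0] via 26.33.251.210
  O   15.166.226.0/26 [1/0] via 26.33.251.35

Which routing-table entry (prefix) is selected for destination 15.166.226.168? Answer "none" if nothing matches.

none

15.166.226.168 is outside every listed prefix and there is no default route.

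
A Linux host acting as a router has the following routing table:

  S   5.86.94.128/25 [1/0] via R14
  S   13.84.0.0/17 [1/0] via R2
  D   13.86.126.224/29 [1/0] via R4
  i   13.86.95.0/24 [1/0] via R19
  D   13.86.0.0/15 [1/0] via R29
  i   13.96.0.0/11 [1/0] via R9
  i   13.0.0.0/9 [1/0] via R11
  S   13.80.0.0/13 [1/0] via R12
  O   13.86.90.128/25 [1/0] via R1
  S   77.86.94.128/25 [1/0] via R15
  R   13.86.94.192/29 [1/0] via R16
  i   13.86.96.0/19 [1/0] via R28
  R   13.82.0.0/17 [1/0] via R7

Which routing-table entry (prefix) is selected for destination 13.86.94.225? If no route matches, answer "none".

Entries matching 13.86.94.225:
  13.0.0.0/9 (13.0.0.0 - 13.127.255.255)
  13.80.0.0/13 (13.80.0.0 - 13.87.255.255)
  13.86.0.0/15 (13.86.0.0 - 13.87.255.255)
Most specific is 13.86.0.0/15.

13.86.0.0/15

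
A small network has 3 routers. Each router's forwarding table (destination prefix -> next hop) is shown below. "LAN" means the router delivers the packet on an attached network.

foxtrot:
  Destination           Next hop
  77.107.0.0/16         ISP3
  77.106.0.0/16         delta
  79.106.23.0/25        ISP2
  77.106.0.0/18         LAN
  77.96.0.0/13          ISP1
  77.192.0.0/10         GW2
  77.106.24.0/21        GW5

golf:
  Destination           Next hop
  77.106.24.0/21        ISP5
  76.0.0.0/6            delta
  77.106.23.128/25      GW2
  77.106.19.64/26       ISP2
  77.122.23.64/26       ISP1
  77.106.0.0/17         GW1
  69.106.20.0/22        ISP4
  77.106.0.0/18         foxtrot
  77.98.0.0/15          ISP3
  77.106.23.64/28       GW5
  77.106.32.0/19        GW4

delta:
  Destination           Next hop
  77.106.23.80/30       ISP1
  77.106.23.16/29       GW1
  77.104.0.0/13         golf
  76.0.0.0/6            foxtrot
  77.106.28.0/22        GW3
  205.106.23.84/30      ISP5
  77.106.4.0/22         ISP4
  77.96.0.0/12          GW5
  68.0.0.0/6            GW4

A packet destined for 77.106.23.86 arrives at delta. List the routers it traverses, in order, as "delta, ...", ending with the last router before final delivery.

At delta: longest match for 77.106.23.86 is 77.104.0.0/13 -> golf
At golf: longest match for 77.106.23.86 is 77.106.0.0/18 -> foxtrot
At foxtrot: longest match for 77.106.23.86 is 77.106.0.0/18 -> LAN

delta, golf, foxtrot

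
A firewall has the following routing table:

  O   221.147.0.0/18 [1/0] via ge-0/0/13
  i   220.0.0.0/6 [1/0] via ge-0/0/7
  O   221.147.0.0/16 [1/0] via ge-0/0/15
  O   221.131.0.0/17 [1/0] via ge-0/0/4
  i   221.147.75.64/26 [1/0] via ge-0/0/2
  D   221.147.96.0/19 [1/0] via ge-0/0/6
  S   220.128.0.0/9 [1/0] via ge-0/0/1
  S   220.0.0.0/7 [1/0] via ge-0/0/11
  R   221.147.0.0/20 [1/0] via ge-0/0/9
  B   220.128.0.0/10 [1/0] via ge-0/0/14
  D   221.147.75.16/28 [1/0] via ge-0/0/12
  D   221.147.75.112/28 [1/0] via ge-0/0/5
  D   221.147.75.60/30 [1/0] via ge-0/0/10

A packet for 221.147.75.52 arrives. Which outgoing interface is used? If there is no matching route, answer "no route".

ge-0/0/15

Routes whose prefix contains 221.147.75.52:
  220.0.0.0/6 (220.0.0.0 - 223.255.255.255) -> ge-0/0/7
  220.0.0.0/7 (220.0.0.0 - 221.255.255.255) -> ge-0/0/11
  221.147.0.0/16 (221.147.0.0 - 221.147.255.255) -> ge-0/0/15
More-specific entries that do NOT match:
  221.147.75.60/30 (221.147.75.60 - 221.147.75.63) does not contain 221.147.75.52
  221.147.75.16/28 (221.147.75.16 - 221.147.75.31) does not contain 221.147.75.52
  221.147.75.112/28 (221.147.75.112 - 221.147.75.127) does not contain 221.147.75.52
  221.147.75.64/26 (221.147.75.64 - 221.147.75.127) does not contain 221.147.75.52
  221.147.0.0/20 (221.147.0.0 - 221.147.15.255) does not contain 221.147.75.52
  221.147.96.0/19 (221.147.96.0 - 221.147.127.255) does not contain 221.147.75.52
  221.147.0.0/18 (221.147.0.0 - 221.147.63.255) does not contain 221.147.75.52
  221.131.0.0/17 (221.131.0.0 - 221.131.127.255) does not contain 221.147.75.52
Longest matching prefix is /16 -> interface ge-0/0/15.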